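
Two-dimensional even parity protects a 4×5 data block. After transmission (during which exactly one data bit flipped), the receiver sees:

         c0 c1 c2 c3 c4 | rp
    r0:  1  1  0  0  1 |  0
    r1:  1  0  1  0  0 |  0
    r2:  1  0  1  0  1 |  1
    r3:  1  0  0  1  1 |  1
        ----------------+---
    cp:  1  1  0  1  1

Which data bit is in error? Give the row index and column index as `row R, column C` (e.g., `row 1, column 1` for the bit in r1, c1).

Recompute each row's even parity and compare to rp:
  r0: data parity 1, sent rp 0 → mismatch
  r1: data parity 0, sent rp 0 → ok
  r2: data parity 1, sent rp 1 → ok
  r3: data parity 1, sent rp 1 → ok
Recompute each column's even parity and compare to cp:
  c0: data parity 0, sent cp 1 → mismatch
  c1: data parity 1, sent cp 1 → ok
  c2: data parity 0, sent cp 0 → ok
  c3: data parity 1, sent cp 1 → ok
  c4: data parity 1, sent cp 1 → ok
Exactly one row (r0) and one column (c0) fail → the flipped bit is at their intersection.

row 0, column 0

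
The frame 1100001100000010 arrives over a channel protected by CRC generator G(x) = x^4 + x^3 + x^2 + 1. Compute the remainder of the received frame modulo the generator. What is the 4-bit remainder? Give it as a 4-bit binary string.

Modulo-2 division of 1100001100000010 by 11101:
  pos 0: 11000 XOR 11101 = 00101
  pos 2: 10101 XOR 11101 = 01000
  pos 3: 10001 XOR 11101 = 01100
  pos 4: 11000 XOR 11101 = 00101
  pos 6: 10100 XOR 11101 = 01001
  pos 7: 10010 XOR 11101 = 01111
  pos 8: 11110 XOR 11101 = 00011
  pos 11: 11010 XOR 11101 = 00111
Remainder = 0111 (nonzero — an error is detected).

0111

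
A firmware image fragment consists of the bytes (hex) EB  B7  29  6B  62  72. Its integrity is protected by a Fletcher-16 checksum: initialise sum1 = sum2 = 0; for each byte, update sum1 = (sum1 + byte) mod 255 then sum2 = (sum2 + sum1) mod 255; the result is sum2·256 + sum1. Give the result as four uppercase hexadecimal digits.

Running sums (mod 255):
  after byte 0 (EB): sum1=235, sum2=235
  after byte 1 (B7): sum1=163, sum2=143
  after byte 2 (29): sum1=204, sum2=92
  after byte 3 (6B): sum1=56, sum2=148
  after byte 4 (62): sum1=154, sum2=47
  after byte 5 (72): sum1=13, sum2=60
Checksum = sum2·256 + sum1 = 60·256 + 13 = 15373 = 0x3C0D.

3C0D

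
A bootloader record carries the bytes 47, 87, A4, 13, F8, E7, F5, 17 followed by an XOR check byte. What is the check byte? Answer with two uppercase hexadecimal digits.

8A

XOR the bytes together:
  start with 0x47
  0x47 ⊕ 0x87 = 0xC0
  0xC0 ⊕ 0xA4 = 0x64
  0x64 ⊕ 0x13 = 0x77
  0x77 ⊕ 0xF8 = 0x8F
  0x8F ⊕ 0xE7 = 0x68
  0x68 ⊕ 0xF5 = 0x9D
  0x9D ⊕ 0x17 = 0x8A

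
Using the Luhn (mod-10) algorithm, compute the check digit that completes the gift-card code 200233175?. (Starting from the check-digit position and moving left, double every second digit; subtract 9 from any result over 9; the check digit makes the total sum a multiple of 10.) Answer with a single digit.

5

Partial digits right→left: 5 7 1 3 3 2 0 0 2
Double every second digit counting from the check-digit position (so the 1st, 3rd, 5th, ... of the partial from the right).
  doubled (with −9 where >9): 1 2 6 0 4 → sum 13
  kept as-is: 7 3 2 0 → sum 12
Total = 13 + 12 = 25.
Check digit = (10 − (25 mod 10)) mod 10 = 5.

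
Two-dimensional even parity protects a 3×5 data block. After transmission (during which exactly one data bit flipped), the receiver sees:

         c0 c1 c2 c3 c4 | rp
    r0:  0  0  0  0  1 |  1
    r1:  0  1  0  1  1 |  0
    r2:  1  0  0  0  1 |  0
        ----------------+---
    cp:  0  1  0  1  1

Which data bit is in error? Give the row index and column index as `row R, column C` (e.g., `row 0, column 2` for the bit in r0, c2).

Recompute each row's even parity and compare to rp:
  r0: data parity 1, sent rp 1 → ok
  r1: data parity 1, sent rp 0 → mismatch
  r2: data parity 0, sent rp 0 → ok
Recompute each column's even parity and compare to cp:
  c0: data parity 1, sent cp 0 → mismatch
  c1: data parity 1, sent cp 1 → ok
  c2: data parity 0, sent cp 0 → ok
  c3: data parity 1, sent cp 1 → ok
  c4: data parity 1, sent cp 1 → ok
Exactly one row (r1) and one column (c0) fail → the flipped bit is at their intersection.

row 1, column 0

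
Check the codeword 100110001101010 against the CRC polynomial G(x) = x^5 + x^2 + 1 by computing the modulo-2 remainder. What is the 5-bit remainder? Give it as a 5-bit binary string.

01110

Modulo-2 division of 100110001101010 by 100101:
  pos 0: 100110 XOR 100101 = 000011
  pos 4: 110011 XOR 100101 = 010110
  pos 5: 101100 XOR 100101 = 001001
  pos 7: 100110 XOR 100101 = 000011
Remainder = 01110 (nonzero — an error is detected).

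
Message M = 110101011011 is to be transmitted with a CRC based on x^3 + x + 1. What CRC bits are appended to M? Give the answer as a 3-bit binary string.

111

Append 3 zeros: 110101011011000. Divide by 1011 (XOR where the leading bit is 1):
  pos 0: 1101 XOR 1011 = 0110
  pos 1: 1100 XOR 1011 = 0111
  pos 2: 1111 XOR 1011 = 0100
  pos 3: 1000 XOR 1011 = 0011
  pos 5: 1111 XOR 1011 = 0100
  pos 6: 1000 XOR 1011 = 0011
  pos 8: 1111 XOR 1011 = 0100
  pos 9: 1000 XOR 1011 = 0011
  pos 11: 1100 XOR 1011 = 0111
Remainder (last 3 bits) = 111. This is the CRC / FCS.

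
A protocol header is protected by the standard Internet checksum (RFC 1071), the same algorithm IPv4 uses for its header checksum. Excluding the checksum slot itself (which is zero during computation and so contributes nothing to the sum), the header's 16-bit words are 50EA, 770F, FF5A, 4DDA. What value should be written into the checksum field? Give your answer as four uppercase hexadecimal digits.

One's-complement addition (fold any carry out of bit 15 back into bit 0):
  0x50EA + 0x770F = 0x0C7F9
  0xC7F9 + 0xFF5A = 0x1C753 → wrap carry → 0xC754
  0xC754 + 0x4DDA = 0x1152E → wrap carry → 0x152F
One's-complement sum = 0x152F.
Checksum = ~0x152F & 0xFFFF = 0xEAD0.

EAD0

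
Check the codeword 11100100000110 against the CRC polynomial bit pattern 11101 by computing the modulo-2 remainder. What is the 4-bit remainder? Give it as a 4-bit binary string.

Modulo-2 division of 11100100000110 by 11101:
  pos 0: 11100 XOR 11101 = 00001
  pos 4: 11000 XOR 11101 = 00101
  pos 6: 10100 XOR 11101 = 01001
  pos 7: 10011 XOR 11101 = 01110
  pos 8: 11101 XOR 11101 = 00000
Remainder = 0000 (zero — the frame passes the CRC check).

0000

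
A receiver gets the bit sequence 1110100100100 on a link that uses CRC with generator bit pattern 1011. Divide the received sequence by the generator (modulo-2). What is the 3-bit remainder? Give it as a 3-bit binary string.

011

Modulo-2 division of 1110100100100 by 1011:
  pos 0: 1110 XOR 1011 = 0101
  pos 1: 1011 XOR 1011 = 0000
  pos 7: 1001 XOR 1011 = 0010
  pos 9: 1000 XOR 1011 = 0011
Remainder = 011 (nonzero — an error is detected).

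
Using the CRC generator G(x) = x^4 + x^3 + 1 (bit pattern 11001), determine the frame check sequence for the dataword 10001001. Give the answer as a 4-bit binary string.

Append 4 zeros: 100010010000. Divide by 11001 (XOR where the leading bit is 1):
  pos 0: 10001 XOR 11001 = 01000
  pos 1: 10000 XOR 11001 = 01001
  pos 2: 10010 XOR 11001 = 01011
  pos 3: 10111 XOR 11001 = 01110
  pos 4: 11100 XOR 11001 = 00101
  pos 6: 10100 XOR 11001 = 01101
  pos 7: 11010 XOR 11001 = 00011
Remainder (last 4 bits) = 0011. This is the CRC / FCS.

0011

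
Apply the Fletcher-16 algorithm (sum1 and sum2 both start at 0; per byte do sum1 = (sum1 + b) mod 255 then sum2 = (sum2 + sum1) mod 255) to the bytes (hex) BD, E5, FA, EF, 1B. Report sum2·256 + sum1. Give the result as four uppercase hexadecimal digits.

38A9

Running sums (mod 255):
  after byte 0 (BD): sum1=189, sum2=189
  after byte 1 (E5): sum1=163, sum2=97
  after byte 2 (FA): sum1=158, sum2=0
  after byte 3 (EF): sum1=142, sum2=142
  after byte 4 (1B): sum1=169, sum2=56
Checksum = sum2·256 + sum1 = 56·256 + 169 = 14505 = 0x38A9.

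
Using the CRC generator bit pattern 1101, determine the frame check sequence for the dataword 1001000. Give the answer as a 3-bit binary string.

Append 3 zeros: 1001000000. Divide by 1101 (XOR where the leading bit is 1):
  pos 0: 1001 XOR 1101 = 0100
  pos 1: 1000 XOR 1101 = 0101
  pos 2: 1010 XOR 1101 = 0111
  pos 3: 1110 XOR 1101 = 0011
  pos 5: 1100 XOR 1101 = 0001
Remainder (last 3 bits) = 010. This is the CRC / FCS.

010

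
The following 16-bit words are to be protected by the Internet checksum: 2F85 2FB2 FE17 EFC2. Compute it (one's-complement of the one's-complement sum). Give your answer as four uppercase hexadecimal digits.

B2ED

One's-complement addition (fold any carry out of bit 15 back into bit 0):
  0x2F85 + 0x2FB2 = 0x05F37
  0x5F37 + 0xFE17 = 0x15D4E → wrap carry → 0x5D4F
  0x5D4F + 0xEFC2 = 0x14D11 → wrap carry → 0x4D12
One's-complement sum = 0x4D12.
Checksum = ~0x4D12 & 0xFFFF = 0xB2ED.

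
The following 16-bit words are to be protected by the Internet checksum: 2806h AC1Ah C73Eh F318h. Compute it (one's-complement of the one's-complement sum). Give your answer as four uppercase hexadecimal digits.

7187

One's-complement addition (fold any carry out of bit 15 back into bit 0):
  0x2806 + 0xAC1A = 0x0D420
  0xD420 + 0xC73E = 0x19B5E → wrap carry → 0x9B5F
  0x9B5F + 0xF318 = 0x18E77 → wrap carry → 0x8E78
One's-complement sum = 0x8E78.
Checksum = ~0x8E78 & 0xFFFF = 0x7187.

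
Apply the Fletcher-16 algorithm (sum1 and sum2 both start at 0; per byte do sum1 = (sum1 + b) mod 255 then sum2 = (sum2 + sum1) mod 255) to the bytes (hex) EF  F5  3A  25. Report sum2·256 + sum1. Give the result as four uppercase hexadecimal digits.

3B45

Running sums (mod 255):
  after byte 0 (EF): sum1=239, sum2=239
  after byte 1 (F5): sum1=229, sum2=213
  after byte 2 (3A): sum1=32, sum2=245
  after byte 3 (25): sum1=69, sum2=59
Checksum = sum2·256 + sum1 = 59·256 + 69 = 15173 = 0x3B45.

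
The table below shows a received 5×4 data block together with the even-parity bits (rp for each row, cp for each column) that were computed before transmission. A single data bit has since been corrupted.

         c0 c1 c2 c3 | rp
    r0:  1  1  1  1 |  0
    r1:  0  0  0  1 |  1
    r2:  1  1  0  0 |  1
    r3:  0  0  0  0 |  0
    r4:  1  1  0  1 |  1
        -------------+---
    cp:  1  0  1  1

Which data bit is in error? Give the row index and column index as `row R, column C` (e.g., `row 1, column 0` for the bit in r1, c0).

Recompute each row's even parity and compare to rp:
  r0: data parity 0, sent rp 0 → ok
  r1: data parity 1, sent rp 1 → ok
  r2: data parity 0, sent rp 1 → mismatch
  r3: data parity 0, sent rp 0 → ok
  r4: data parity 1, sent rp 1 → ok
Recompute each column's even parity and compare to cp:
  c0: data parity 1, sent cp 1 → ok
  c1: data parity 1, sent cp 0 → mismatch
  c2: data parity 1, sent cp 1 → ok
  c3: data parity 1, sent cp 1 → ok
Exactly one row (r2) and one column (c1) fail → the flipped bit is at their intersection.

row 2, column 1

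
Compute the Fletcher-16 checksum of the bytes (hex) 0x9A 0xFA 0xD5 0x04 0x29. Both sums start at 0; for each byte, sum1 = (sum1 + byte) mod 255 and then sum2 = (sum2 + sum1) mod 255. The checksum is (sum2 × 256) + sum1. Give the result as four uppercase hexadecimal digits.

A398

Running sums (mod 255):
  after byte 0 (0x9A): sum1=154, sum2=154
  after byte 1 (0xFA): sum1=149, sum2=48
  after byte 2 (0xD5): sum1=107, sum2=155
  after byte 3 (0x04): sum1=111, sum2=11
  after byte 4 (0x29): sum1=152, sum2=163
Checksum = sum2·256 + sum1 = 163·256 + 152 = 41880 = 0xA398.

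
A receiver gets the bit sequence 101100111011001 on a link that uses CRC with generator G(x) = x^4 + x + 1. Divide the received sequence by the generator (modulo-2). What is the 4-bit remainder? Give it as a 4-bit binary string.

Modulo-2 division of 101100111011001 by 10011:
  pos 0: 10110 XOR 10011 = 00101
  pos 2: 10101 XOR 10011 = 00110
  pos 4: 11011 XOR 10011 = 01000
  pos 5: 10000 XOR 10011 = 00011
  pos 8: 11110 XOR 10011 = 01101
  pos 9: 11010 XOR 10011 = 01001
  pos 10: 10011 XOR 10011 = 00000
Remainder = 0000 (zero — the frame passes the CRC check).

0000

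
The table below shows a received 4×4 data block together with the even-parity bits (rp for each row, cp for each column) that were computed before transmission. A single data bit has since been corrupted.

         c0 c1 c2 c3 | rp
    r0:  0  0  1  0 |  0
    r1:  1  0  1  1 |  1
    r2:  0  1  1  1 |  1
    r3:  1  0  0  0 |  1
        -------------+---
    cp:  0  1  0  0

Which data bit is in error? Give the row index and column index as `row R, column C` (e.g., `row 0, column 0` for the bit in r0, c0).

Recompute each row's even parity and compare to rp:
  r0: data parity 1, sent rp 0 → mismatch
  r1: data parity 1, sent rp 1 → ok
  r2: data parity 1, sent rp 1 → ok
  r3: data parity 1, sent rp 1 → ok
Recompute each column's even parity and compare to cp:
  c0: data parity 0, sent cp 0 → ok
  c1: data parity 1, sent cp 1 → ok
  c2: data parity 1, sent cp 0 → mismatch
  c3: data parity 0, sent cp 0 → ok
Exactly one row (r0) and one column (c2) fail → the flipped bit is at their intersection.

row 0, column 2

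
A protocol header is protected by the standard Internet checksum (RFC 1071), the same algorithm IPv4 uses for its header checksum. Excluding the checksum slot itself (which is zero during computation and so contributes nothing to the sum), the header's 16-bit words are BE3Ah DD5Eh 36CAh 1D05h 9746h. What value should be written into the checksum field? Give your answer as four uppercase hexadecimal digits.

7950

One's-complement addition (fold any carry out of bit 15 back into bit 0):
  0xBE3A + 0xDD5E = 0x19B98 → wrap carry → 0x9B99
  0x9B99 + 0x36CA = 0x0D263
  0xD263 + 0x1D05 = 0x0EF68
  0xEF68 + 0x9746 = 0x186AE → wrap carry → 0x86AF
One's-complement sum = 0x86AF.
Checksum = ~0x86AF & 0xFFFF = 0x7950.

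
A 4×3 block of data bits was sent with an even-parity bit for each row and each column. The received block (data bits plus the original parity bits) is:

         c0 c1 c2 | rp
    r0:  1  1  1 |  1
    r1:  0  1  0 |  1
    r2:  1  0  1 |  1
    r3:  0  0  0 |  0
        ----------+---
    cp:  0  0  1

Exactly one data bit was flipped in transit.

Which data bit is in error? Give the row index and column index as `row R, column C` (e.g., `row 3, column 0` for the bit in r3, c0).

Recompute each row's even parity and compare to rp:
  r0: data parity 1, sent rp 1 → ok
  r1: data parity 1, sent rp 1 → ok
  r2: data parity 0, sent rp 1 → mismatch
  r3: data parity 0, sent rp 0 → ok
Recompute each column's even parity and compare to cp:
  c0: data parity 0, sent cp 0 → ok
  c1: data parity 0, sent cp 0 → ok
  c2: data parity 0, sent cp 1 → mismatch
Exactly one row (r2) and one column (c2) fail → the flipped bit is at their intersection.

row 2, column 2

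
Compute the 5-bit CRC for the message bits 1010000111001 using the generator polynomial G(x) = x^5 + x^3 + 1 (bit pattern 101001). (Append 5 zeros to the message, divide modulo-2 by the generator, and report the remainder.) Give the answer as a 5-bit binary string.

Append 5 zeros: 101000011100100000. Divide by 101001 (XOR where the leading bit is 1):
  pos 0: 101000 XOR 101001 = 000001
  pos 5: 101110 XOR 101001 = 000111
  pos 8: 111010 XOR 101001 = 010011
  pos 9: 100110 XOR 101001 = 001111
  pos 11: 111100 XOR 101001 = 010101
  pos 12: 101010 XOR 101001 = 000011
Remainder (last 5 bits) = 00011. This is the CRC / FCS.

00011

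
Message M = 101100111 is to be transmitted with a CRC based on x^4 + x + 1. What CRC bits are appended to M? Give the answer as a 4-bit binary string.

Append 4 zeros: 1011001110000. Divide by 10011 (XOR where the leading bit is 1):
  pos 0: 10110 XOR 10011 = 00101
  pos 2: 10101 XOR 10011 = 00110
  pos 4: 11011 XOR 10011 = 01000
  pos 5: 10000 XOR 10011 = 00011
  pos 8: 11000 XOR 10011 = 01011
Remainder (last 4 bits) = 1011. This is the CRC / FCS.

1011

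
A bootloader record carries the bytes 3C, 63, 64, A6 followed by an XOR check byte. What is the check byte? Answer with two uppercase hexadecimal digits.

XOR the bytes together:
  start with 0x3C
  0x3C ⊕ 0x63 = 0x5F
  0x5F ⊕ 0x64 = 0x3B
  0x3B ⊕ 0xA6 = 0x9D

9D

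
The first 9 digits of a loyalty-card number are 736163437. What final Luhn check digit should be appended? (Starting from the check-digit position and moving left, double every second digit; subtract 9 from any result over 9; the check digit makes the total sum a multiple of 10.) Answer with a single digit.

Partial digits right→left: 7 3 4 3 6 1 6 3 7
Double every second digit counting from the check-digit position (so the 1st, 3rd, 5th, ... of the partial from the right).
  doubled (with −9 where >9): 5 8 3 3 5 → sum 24
  kept as-is: 3 3 1 3 → sum 10
Total = 24 + 10 = 34.
Check digit = (10 − (34 mod 10)) mod 10 = 6.

6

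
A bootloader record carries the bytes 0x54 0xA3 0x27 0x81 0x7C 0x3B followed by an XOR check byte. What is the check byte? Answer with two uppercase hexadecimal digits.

XOR the bytes together:
  start with 0x54
  0x54 ⊕ 0xA3 = 0xF7
  0xF7 ⊕ 0x27 = 0xD0
  0xD0 ⊕ 0x81 = 0x51
  0x51 ⊕ 0x7C = 0x2D
  0x2D ⊕ 0x3B = 0x16

16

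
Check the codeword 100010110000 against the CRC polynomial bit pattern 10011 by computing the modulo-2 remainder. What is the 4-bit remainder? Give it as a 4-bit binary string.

0000

Modulo-2 division of 100010110000 by 10011:
  pos 0: 10001 XOR 10011 = 00010
  pos 3: 10011 XOR 10011 = 00000
Remainder = 0000 (zero — the frame passes the CRC check).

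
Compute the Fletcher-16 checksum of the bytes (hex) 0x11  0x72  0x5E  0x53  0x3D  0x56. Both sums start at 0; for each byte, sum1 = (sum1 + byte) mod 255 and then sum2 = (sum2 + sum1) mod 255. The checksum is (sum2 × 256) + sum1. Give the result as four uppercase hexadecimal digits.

E6C8

Running sums (mod 255):
  after byte 0 (0x11): sum1=17, sum2=17
  after byte 1 (0x72): sum1=131, sum2=148
  after byte 2 (0x5E): sum1=225, sum2=118
  after byte 3 (0x53): sum1=53, sum2=171
  after byte 4 (0x3D): sum1=114, sum2=30
  after byte 5 (0x56): sum1=200, sum2=230
Checksum = sum2·256 + sum1 = 230·256 + 200 = 59080 = 0xE6C8.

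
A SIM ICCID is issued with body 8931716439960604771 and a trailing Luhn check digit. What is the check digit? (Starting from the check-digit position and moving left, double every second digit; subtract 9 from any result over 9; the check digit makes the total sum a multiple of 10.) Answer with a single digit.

Partial digits right→left: 1 7 7 4 0 6 0 6 9 9 3 4 6 1 7 1 3 9 8
Double every second digit counting from the check-digit position (so the 1st, 3rd, 5th, ... of the partial from the right).
  doubled (with −9 where >9): 2 5 0 0 9 6 3 5 6 7 → sum 43
  kept as-is: 7 4 6 6 9 4 1 1 9 → sum 47
Total = 43 + 47 = 90.
Check digit = (10 − (90 mod 10)) mod 10 = 0.

0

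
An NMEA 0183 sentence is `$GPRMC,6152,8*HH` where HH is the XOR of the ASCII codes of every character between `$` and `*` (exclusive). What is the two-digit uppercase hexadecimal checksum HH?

XOR the ASCII codes of the payload characters:
  'G' = 0x47 → acc = 0x47
  'P' = 0x50 → acc = 0x17
  'R' = 0x52 → acc = 0x45
  'M' = 0x4D → acc = 0x08
  'C' = 0x43 → acc = 0x4B
  ',' = 0x2C → acc = 0x67
  '6' = 0x36 → acc = 0x51
  '1' = 0x31 → acc = 0x60
  '5' = 0x35 → acc = 0x55
  '2' = 0x32 → acc = 0x67
  ',' = 0x2C → acc = 0x4B
  '8' = 0x38 → acc = 0x73
Checksum = 0x73.

73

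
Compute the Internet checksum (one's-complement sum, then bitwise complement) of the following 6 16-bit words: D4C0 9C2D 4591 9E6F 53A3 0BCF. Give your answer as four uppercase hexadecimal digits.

4B9E

One's-complement addition (fold any carry out of bit 15 back into bit 0):
  0xD4C0 + 0x9C2D = 0x170ED → wrap carry → 0x70EE
  0x70EE + 0x4591 = 0x0B67F
  0xB67F + 0x9E6F = 0x154EE → wrap carry → 0x54EF
  0x54EF + 0x53A3 = 0x0A892
  0xA892 + 0x0BCF = 0x0B461
One's-complement sum = 0xB461.
Checksum = ~0xB461 & 0xFFFF = 0x4B9E.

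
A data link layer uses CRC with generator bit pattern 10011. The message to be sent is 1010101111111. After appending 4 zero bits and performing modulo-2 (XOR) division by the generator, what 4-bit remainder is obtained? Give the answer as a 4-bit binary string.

Append 4 zeros: 10101011111110000. Divide by 10011 (XOR where the leading bit is 1):
  pos 0: 10101 XOR 10011 = 00110
  pos 2: 11001 XOR 10011 = 01010
  pos 3: 10101 XOR 10011 = 00110
  pos 5: 11011 XOR 10011 = 01000
  pos 6: 10001 XOR 10011 = 00010
  pos 9: 10110 XOR 10011 = 00101
  pos 11: 10100 XOR 10011 = 00111
Remainder (last 4 bits) = 1110. This is the CRC / FCS.

1110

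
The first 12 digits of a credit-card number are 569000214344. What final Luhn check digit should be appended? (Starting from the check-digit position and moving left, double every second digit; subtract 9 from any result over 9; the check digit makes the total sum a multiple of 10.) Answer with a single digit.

7

Partial digits right→left: 4 4 3 4 1 2 0 0 0 9 6 5
Double every second digit counting from the check-digit position (so the 1st, 3rd, 5th, ... of the partial from the right).
  doubled (with −9 where >9): 8 6 2 0 0 3 → sum 19
  kept as-is: 4 4 2 0 9 5 → sum 24
Total = 19 + 24 = 43.
Check digit = (10 − (43 mod 10)) mod 10 = 7.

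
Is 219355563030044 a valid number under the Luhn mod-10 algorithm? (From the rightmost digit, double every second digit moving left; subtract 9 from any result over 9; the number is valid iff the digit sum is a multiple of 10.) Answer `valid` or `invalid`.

From the right, keep odd positions and double even positions (subtract 9 from any doubled value over 9):
  doubled (positions 2,4,...): 8 0 0 3 1 6 2 → sum 20
  kept (positions 1,3,...): 4 0 3 3 5 5 9 2 → sum 31
Total = 51.
51 mod 10 = 1, so the number is invalid.

invalid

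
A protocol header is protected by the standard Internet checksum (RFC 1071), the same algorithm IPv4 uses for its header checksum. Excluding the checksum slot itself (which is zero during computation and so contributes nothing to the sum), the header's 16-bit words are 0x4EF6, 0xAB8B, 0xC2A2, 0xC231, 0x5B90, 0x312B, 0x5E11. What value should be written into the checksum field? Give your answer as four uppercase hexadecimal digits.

95DC

One's-complement addition (fold any carry out of bit 15 back into bit 0):
  0x4EF6 + 0xAB8B = 0x0FA81
  0xFA81 + 0xC2A2 = 0x1BD23 → wrap carry → 0xBD24
  0xBD24 + 0xC231 = 0x17F55 → wrap carry → 0x7F56
  0x7F56 + 0x5B90 = 0x0DAE6
  0xDAE6 + 0x312B = 0x10C11 → wrap carry → 0x0C12
  0x0C12 + 0x5E11 = 0x06A23
One's-complement sum = 0x6A23.
Checksum = ~0x6A23 & 0xFFFF = 0x95DC.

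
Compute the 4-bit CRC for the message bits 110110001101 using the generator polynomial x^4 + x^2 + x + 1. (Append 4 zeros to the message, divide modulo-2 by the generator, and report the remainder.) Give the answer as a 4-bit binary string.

Append 4 zeros: 1101100011010000. Divide by 10111 (XOR where the leading bit is 1):
  pos 0: 11011 XOR 10111 = 01100
  pos 1: 11000 XOR 10111 = 01111
  pos 2: 11110 XOR 10111 = 01001
  pos 3: 10010 XOR 10111 = 00101
  pos 5: 10111 XOR 10111 = 00000
  pos 11: 10000 XOR 10111 = 00111
Remainder (last 4 bits) = 0111. This is the CRC / FCS.

0111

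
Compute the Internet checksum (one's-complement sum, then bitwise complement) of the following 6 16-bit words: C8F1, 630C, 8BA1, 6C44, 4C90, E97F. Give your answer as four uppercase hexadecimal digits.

A60B

One's-complement addition (fold any carry out of bit 15 back into bit 0):
  0xC8F1 + 0x630C = 0x12BFD → wrap carry → 0x2BFE
  0x2BFE + 0x8BA1 = 0x0B79F
  0xB79F + 0x6C44 = 0x123E3 → wrap carry → 0x23E4
  0x23E4 + 0x4C90 = 0x07074
  0x7074 + 0xE97F = 0x159F3 → wrap carry → 0x59F4
One's-complement sum = 0x59F4.
Checksum = ~0x59F4 & 0xFFFF = 0xA60B.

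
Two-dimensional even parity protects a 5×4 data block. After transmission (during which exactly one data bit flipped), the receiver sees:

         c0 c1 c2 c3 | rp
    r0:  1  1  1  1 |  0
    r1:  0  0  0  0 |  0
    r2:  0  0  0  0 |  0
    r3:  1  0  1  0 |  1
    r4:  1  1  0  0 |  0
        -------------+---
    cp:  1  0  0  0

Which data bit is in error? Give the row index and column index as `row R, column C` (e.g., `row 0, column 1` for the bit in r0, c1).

row 3, column 3

Recompute each row's even parity and compare to rp:
  r0: data parity 0, sent rp 0 → ok
  r1: data parity 0, sent rp 0 → ok
  r2: data parity 0, sent rp 0 → ok
  r3: data parity 0, sent rp 1 → mismatch
  r4: data parity 0, sent rp 0 → ok
Recompute each column's even parity and compare to cp:
  c0: data parity 1, sent cp 1 → ok
  c1: data parity 0, sent cp 0 → ok
  c2: data parity 0, sent cp 0 → ok
  c3: data parity 1, sent cp 0 → mismatch
Exactly one row (r3) and one column (c3) fail → the flipped bit is at their intersection.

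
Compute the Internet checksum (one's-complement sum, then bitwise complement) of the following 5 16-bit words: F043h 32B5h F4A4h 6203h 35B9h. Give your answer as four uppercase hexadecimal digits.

50A5

One's-complement addition (fold any carry out of bit 15 back into bit 0):
  0xF043 + 0x32B5 = 0x122F8 → wrap carry → 0x22F9
  0x22F9 + 0xF4A4 = 0x1179D → wrap carry → 0x179E
  0x179E + 0x6203 = 0x079A1
  0x79A1 + 0x35B9 = 0x0AF5A
One's-complement sum = 0xAF5A.
Checksum = ~0xAF5A & 0xFFFF = 0x50A5.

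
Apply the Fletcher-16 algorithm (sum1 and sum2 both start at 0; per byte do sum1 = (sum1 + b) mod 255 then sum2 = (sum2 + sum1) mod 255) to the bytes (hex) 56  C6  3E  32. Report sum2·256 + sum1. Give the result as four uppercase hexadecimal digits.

Running sums (mod 255):
  after byte 0 (56): sum1=86, sum2=86
  after byte 1 (C6): sum1=29, sum2=115
  after byte 2 (3E): sum1=91, sum2=206
  after byte 3 (32): sum1=141, sum2=92
Checksum = sum2·256 + sum1 = 92·256 + 141 = 23693 = 0x5C8D.

5C8D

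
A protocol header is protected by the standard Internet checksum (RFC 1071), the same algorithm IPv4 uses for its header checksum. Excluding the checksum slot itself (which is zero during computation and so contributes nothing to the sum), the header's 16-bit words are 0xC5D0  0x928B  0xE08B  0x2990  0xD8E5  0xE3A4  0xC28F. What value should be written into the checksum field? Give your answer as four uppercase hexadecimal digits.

1E6D

One's-complement addition (fold any carry out of bit 15 back into bit 0):
  0xC5D0 + 0x928B = 0x1585B → wrap carry → 0x585C
  0x585C + 0xE08B = 0x138E7 → wrap carry → 0x38E8
  0x38E8 + 0x2990 = 0x06278
  0x6278 + 0xD8E5 = 0x13B5D → wrap carry → 0x3B5E
  0x3B5E + 0xE3A4 = 0x11F02 → wrap carry → 0x1F03
  0x1F03 + 0xC28F = 0x0E192
One's-complement sum = 0xE192.
Checksum = ~0xE192 & 0xFFFF = 0x1E6D.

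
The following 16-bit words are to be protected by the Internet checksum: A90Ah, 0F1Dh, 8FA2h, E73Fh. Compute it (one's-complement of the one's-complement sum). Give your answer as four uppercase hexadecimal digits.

D0F5

One's-complement addition (fold any carry out of bit 15 back into bit 0):
  0xA90A + 0x0F1D = 0x0B827
  0xB827 + 0x8FA2 = 0x147C9 → wrap carry → 0x47CA
  0x47CA + 0xE73F = 0x12F09 → wrap carry → 0x2F0A
One's-complement sum = 0x2F0A.
Checksum = ~0x2F0A & 0xFFFF = 0xD0F5.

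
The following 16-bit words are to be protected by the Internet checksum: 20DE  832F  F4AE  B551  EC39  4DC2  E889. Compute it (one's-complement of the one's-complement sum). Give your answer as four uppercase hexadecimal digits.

One's-complement addition (fold any carry out of bit 15 back into bit 0):
  0x20DE + 0x832F = 0x0A40D
  0xA40D + 0xF4AE = 0x198BB → wrap carry → 0x98BC
  0x98BC + 0xB551 = 0x14E0D → wrap carry → 0x4E0E
  0x4E0E + 0xEC39 = 0x13A47 → wrap carry → 0x3A48
  0x3A48 + 0x4DC2 = 0x0880A
  0x880A + 0xE889 = 0x17093 → wrap carry → 0x7094
One's-complement sum = 0x7094.
Checksum = ~0x7094 & 0xFFFF = 0x8F6B.

8F6B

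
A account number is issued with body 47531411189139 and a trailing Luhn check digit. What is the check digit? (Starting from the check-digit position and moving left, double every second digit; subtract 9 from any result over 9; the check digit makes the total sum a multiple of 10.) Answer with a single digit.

Partial digits right→left: 9 3 1 9 8 1 1 1 4 1 3 5 7 4
Double every second digit counting from the check-digit position (so the 1st, 3rd, 5th, ... of the partial from the right).
  doubled (with −9 where >9): 9 2 7 2 8 6 5 → sum 39
  kept as-is: 3 9 1 1 1 5 4 → sum 24
Total = 39 + 24 = 63.
Check digit = (10 − (63 mod 10)) mod 10 = 7.

7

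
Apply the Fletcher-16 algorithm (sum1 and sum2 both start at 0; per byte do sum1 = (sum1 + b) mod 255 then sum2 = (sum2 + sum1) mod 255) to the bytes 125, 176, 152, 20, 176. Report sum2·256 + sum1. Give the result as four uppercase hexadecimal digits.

D88B

Running sums (mod 255):
  after byte 0 (125): sum1=125, sum2=125
  after byte 1 (176): sum1=46, sum2=171
  after byte 2 (152): sum1=198, sum2=114
  after byte 3 (20): sum1=218, sum2=77
  after byte 4 (176): sum1=139, sum2=216
Checksum = sum2·256 + sum1 = 216·256 + 139 = 55435 = 0xD88B.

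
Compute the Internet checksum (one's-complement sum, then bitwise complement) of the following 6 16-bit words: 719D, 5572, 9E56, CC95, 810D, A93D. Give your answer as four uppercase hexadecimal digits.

A3B8

One's-complement addition (fold any carry out of bit 15 back into bit 0):
  0x719D + 0x5572 = 0x0C70F
  0xC70F + 0x9E56 = 0x16565 → wrap carry → 0x6566
  0x6566 + 0xCC95 = 0x131FB → wrap carry → 0x31FC
  0x31FC + 0x810D = 0x0B309
  0xB309 + 0xA93D = 0x15C46 → wrap carry → 0x5C47
One's-complement sum = 0x5C47.
Checksum = ~0x5C47 & 0xFFFF = 0xA3B8.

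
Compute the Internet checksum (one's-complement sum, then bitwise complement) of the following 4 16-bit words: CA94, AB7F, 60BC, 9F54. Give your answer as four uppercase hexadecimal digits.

89DA

One's-complement addition (fold any carry out of bit 15 back into bit 0):
  0xCA94 + 0xAB7F = 0x17613 → wrap carry → 0x7614
  0x7614 + 0x60BC = 0x0D6D0
  0xD6D0 + 0x9F54 = 0x17624 → wrap carry → 0x7625
One's-complement sum = 0x7625.
Checksum = ~0x7625 & 0xFFFF = 0x89DA.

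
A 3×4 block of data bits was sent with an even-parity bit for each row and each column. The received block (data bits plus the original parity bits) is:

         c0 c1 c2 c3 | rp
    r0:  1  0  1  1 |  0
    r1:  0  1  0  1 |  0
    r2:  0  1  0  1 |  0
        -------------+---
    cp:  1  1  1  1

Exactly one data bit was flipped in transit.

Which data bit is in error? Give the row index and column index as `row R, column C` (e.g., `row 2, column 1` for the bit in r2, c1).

Recompute each row's even parity and compare to rp:
  r0: data parity 1, sent rp 0 → mismatch
  r1: data parity 0, sent rp 0 → ok
  r2: data parity 0, sent rp 0 → ok
Recompute each column's even parity and compare to cp:
  c0: data parity 1, sent cp 1 → ok
  c1: data parity 0, sent cp 1 → mismatch
  c2: data parity 1, sent cp 1 → ok
  c3: data parity 1, sent cp 1 → ok
Exactly one row (r0) and one column (c1) fail → the flipped bit is at their intersection.

row 0, column 1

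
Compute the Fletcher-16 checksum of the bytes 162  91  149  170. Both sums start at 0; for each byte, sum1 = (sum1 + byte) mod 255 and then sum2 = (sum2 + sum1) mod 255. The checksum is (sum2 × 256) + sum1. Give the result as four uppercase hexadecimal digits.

723E

Running sums (mod 255):
  after byte 0 (162): sum1=162, sum2=162
  after byte 1 (91): sum1=253, sum2=160
  after byte 2 (149): sum1=147, sum2=52
  after byte 3 (170): sum1=62, sum2=114
Checksum = sum2·256 + sum1 = 114·256 + 62 = 29246 = 0x723E.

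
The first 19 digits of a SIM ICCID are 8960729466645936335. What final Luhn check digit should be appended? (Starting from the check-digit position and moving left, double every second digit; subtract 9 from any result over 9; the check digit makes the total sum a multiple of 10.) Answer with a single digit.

Partial digits right→left: 5 3 3 6 3 9 5 4 6 6 6 4 9 2 7 0 6 9 8
Double every second digit counting from the check-digit position (so the 1st, 3rd, 5th, ... of the partial from the right).
  doubled (with −9 where >9): 1 6 6 1 3 3 9 5 3 7 → sum 44
  kept as-is: 3 6 9 4 6 4 2 0 9 → sum 43
Total = 44 + 43 = 87.
Check digit = (10 − (87 mod 10)) mod 10 = 3.

3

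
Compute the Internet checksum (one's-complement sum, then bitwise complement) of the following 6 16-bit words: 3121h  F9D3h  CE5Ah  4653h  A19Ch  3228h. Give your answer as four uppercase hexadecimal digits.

One's-complement addition (fold any carry out of bit 15 back into bit 0):
  0x3121 + 0xF9D3 = 0x12AF4 → wrap carry → 0x2AF5
  0x2AF5 + 0xCE5A = 0x0F94F
  0xF94F + 0x4653 = 0x13FA2 → wrap carry → 0x3FA3
  0x3FA3 + 0xA19C = 0x0E13F
  0xE13F + 0x3228 = 0x11367 → wrap carry → 0x1368
One's-complement sum = 0x1368.
Checksum = ~0x1368 & 0xFFFF = 0xEC97.

EC97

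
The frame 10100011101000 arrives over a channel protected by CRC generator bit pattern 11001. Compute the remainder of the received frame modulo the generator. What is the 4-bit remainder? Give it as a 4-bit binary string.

0000

Modulo-2 division of 10100011101000 by 11001:
  pos 0: 10100 XOR 11001 = 01101
  pos 1: 11010 XOR 11001 = 00011
  pos 4: 11111 XOR 11001 = 00110
  pos 6: 11001 XOR 11001 = 00000
Remainder = 0000 (zero — the frame passes the CRC check).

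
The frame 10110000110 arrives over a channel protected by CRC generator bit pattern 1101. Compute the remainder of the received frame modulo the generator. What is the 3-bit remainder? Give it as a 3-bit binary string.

Modulo-2 division of 10110000110 by 1101:
  pos 0: 1011 XOR 1101 = 0110
  pos 1: 1100 XOR 1101 = 0001
  pos 4: 1000 XOR 1101 = 0101
  pos 5: 1011 XOR 1101 = 0110
  pos 6: 1101 XOR 1101 = 0000
Remainder = 000 (zero — the frame passes the CRC check).

000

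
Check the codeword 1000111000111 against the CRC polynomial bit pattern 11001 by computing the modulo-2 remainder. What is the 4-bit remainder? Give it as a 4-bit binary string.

Modulo-2 division of 1000111000111 by 11001:
  pos 0: 10001 XOR 11001 = 01000
  pos 1: 10001 XOR 11001 = 01000
  pos 2: 10001 XOR 11001 = 01000
  pos 3: 10000 XOR 11001 = 01001
  pos 4: 10010 XOR 11001 = 01011
  pos 5: 10110 XOR 11001 = 01111
  pos 6: 11111 XOR 11001 = 00110
  pos 8: 11011 XOR 11001 = 00010
Remainder = 0010 (nonzero — an error is detected).

0010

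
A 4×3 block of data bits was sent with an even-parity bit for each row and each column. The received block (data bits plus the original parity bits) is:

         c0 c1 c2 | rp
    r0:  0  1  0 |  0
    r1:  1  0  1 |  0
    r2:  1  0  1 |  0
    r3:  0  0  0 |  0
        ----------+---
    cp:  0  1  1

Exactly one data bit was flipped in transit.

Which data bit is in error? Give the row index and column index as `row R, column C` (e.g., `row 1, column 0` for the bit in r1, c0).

row 0, column 2

Recompute each row's even parity and compare to rp:
  r0: data parity 1, sent rp 0 → mismatch
  r1: data parity 0, sent rp 0 → ok
  r2: data parity 0, sent rp 0 → ok
  r3: data parity 0, sent rp 0 → ok
Recompute each column's even parity and compare to cp:
  c0: data parity 0, sent cp 0 → ok
  c1: data parity 1, sent cp 1 → ok
  c2: data parity 0, sent cp 1 → mismatch
Exactly one row (r0) and one column (c2) fail → the flipped bit is at their intersection.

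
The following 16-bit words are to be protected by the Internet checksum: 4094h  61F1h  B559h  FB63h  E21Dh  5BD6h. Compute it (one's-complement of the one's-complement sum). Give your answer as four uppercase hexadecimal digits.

One's-complement addition (fold any carry out of bit 15 back into bit 0):
  0x4094 + 0x61F1 = 0x0A285
  0xA285 + 0xB559 = 0x157DE → wrap carry → 0x57DF
  0x57DF + 0xFB63 = 0x15342 → wrap carry → 0x5343
  0x5343 + 0xE21D = 0x13560 → wrap carry → 0x3561
  0x3561 + 0x5BD6 = 0x09137
One's-complement sum = 0x9137.
Checksum = ~0x9137 & 0xFFFF = 0x6EC8.

6EC8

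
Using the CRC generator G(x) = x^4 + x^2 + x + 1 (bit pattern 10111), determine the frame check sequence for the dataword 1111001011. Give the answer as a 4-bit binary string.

Append 4 zeros: 11110010110000. Divide by 10111 (XOR where the leading bit is 1):
  pos 0: 11110 XOR 10111 = 01001
  pos 1: 10010 XOR 10111 = 00101
  pos 3: 10110 XOR 10111 = 00001
  pos 7: 11100 XOR 10111 = 01011
  pos 8: 10110 XOR 10111 = 00001
Remainder (last 4 bits) = 0010. This is the CRC / FCS.

0010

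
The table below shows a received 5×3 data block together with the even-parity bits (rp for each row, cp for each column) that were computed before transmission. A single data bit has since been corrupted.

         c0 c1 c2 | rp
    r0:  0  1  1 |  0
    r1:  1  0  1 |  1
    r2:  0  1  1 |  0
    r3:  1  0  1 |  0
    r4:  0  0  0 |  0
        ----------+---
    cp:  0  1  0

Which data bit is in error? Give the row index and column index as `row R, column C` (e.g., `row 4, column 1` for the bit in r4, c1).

Recompute each row's even parity and compare to rp:
  r0: data parity 0, sent rp 0 → ok
  r1: data parity 0, sent rp 1 → mismatch
  r2: data parity 0, sent rp 0 → ok
  r3: data parity 0, sent rp 0 → ok
  r4: data parity 0, sent rp 0 → ok
Recompute each column's even parity and compare to cp:
  c0: data parity 0, sent cp 0 → ok
  c1: data parity 0, sent cp 1 → mismatch
  c2: data parity 0, sent cp 0 → ok
Exactly one row (r1) and one column (c1) fail → the flipped bit is at their intersection.

row 1, column 1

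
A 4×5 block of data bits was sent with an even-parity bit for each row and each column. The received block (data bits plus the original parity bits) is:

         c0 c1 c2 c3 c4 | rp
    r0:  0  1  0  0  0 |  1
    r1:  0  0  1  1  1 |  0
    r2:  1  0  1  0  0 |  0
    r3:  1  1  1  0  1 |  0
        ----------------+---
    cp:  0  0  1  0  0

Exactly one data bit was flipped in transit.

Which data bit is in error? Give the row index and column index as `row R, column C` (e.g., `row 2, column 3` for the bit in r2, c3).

row 1, column 3

Recompute each row's even parity and compare to rp:
  r0: data parity 1, sent rp 1 → ok
  r1: data parity 1, sent rp 0 → mismatch
  r2: data parity 0, sent rp 0 → ok
  r3: data parity 0, sent rp 0 → ok
Recompute each column's even parity and compare to cp:
  c0: data parity 0, sent cp 0 → ok
  c1: data parity 0, sent cp 0 → ok
  c2: data parity 1, sent cp 1 → ok
  c3: data parity 1, sent cp 0 → mismatch
  c4: data parity 0, sent cp 0 → ok
Exactly one row (r1) and one column (c3) fail → the flipped bit is at their intersection.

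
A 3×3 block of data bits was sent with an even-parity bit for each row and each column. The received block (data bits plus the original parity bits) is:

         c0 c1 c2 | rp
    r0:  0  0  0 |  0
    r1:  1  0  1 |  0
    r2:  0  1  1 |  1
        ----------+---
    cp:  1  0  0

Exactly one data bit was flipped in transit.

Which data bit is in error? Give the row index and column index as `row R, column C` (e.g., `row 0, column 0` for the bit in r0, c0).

Recompute each row's even parity and compare to rp:
  r0: data parity 0, sent rp 0 → ok
  r1: data parity 0, sent rp 0 → ok
  r2: data parity 0, sent rp 1 → mismatch
Recompute each column's even parity and compare to cp:
  c0: data parity 1, sent cp 1 → ok
  c1: data parity 1, sent cp 0 → mismatch
  c2: data parity 0, sent cp 0 → ok
Exactly one row (r2) and one column (c1) fail → the flipped bit is at their intersection.

row 2, column 1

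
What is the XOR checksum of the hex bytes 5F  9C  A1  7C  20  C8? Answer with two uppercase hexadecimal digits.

XOR the bytes together:
  start with 0x5F
  0x5F ⊕ 0x9C = 0xC3
  0xC3 ⊕ 0xA1 = 0x62
  0x62 ⊕ 0x7C = 0x1E
  0x1E ⊕ 0x20 = 0x3E
  0x3E ⊕ 0xC8 = 0xF6

F6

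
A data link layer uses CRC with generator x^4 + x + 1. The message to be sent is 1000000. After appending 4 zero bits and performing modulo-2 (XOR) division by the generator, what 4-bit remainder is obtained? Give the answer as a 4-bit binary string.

Append 4 zeros: 10000000000. Divide by 10011 (XOR where the leading bit is 1):
  pos 0: 10000 XOR 10011 = 00011
  pos 3: 11000 XOR 10011 = 01011
  pos 4: 10110 XOR 10011 = 00101
  pos 6: 10100 XOR 10011 = 00111
Remainder (last 4 bits) = 0111. This is the CRC / FCS.

0111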